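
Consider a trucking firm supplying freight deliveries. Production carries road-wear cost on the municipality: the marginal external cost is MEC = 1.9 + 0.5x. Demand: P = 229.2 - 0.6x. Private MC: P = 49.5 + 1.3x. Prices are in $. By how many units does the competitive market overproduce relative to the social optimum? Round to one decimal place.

Market equilibrium (private): 49.5 + 1.3x = 229.2 - 0.6x → x_m = 94.5789.
Social marginal cost = private MC + MEC = 51.4 + 1.8x.
Set SMC = demand: 51.4 + 1.8x = 229.2 - 0.6x → x* = 74.0833.
Gap = |94.5789 − 74.0833| = 20.4956.

20.5 units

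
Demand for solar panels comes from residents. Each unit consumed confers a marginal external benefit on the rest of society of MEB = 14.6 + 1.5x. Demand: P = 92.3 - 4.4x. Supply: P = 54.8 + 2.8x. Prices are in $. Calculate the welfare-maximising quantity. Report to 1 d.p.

x* = 9.1

Social marginal benefit = demand + MEB = 106.9 - 2.9x.
Set SMB = MC: 106.9 - 2.9x = 54.8 + 2.8x → x* = 9.1404.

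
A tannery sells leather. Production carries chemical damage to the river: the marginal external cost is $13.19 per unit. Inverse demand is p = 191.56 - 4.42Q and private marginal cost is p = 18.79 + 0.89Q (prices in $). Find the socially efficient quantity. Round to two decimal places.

Q* = 30.05

Social marginal cost = private MC + MEC = 31.98 + 0.89Q.
Set SMC = demand: 31.98 + 0.89Q = 191.56 - 4.42Q → Q* = 30.0527.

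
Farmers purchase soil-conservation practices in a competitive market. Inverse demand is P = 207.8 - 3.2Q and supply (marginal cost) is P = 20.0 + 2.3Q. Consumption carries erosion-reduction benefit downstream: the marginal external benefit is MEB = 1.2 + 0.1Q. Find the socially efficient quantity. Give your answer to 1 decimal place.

Q* = 35.0

Social marginal benefit = demand + MEB = 209.0 - 3.1Q.
Set SMB = MC: 209.0 - 3.1Q = 20.0 + 2.3Q → Q* = 35.0000.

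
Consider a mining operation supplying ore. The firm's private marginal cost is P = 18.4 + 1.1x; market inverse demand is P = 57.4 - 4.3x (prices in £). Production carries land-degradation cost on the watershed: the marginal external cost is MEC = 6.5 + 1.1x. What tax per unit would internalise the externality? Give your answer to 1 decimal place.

tax = £12.0 per unit

Social marginal cost = private MC + MEC = 24.9 + 2.2x.
Set SMC = demand: 24.9 + 2.2x = 57.4 - 4.3x → x* = 5.0000.
The Pigouvian tax equals MEC at x*: 6.5 + 1.1×5.0000 = 12.0000.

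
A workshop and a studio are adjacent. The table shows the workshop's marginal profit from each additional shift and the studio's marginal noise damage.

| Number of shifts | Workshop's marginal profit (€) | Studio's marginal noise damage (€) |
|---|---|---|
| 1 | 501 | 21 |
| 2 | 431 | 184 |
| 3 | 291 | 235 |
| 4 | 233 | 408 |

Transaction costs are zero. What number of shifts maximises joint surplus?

Bargaining reaches the level where marginal profit last exceeds marginal noise damage.
That holds through level 3 (291 ≥ 235) but not at 4 (233 < 408).

3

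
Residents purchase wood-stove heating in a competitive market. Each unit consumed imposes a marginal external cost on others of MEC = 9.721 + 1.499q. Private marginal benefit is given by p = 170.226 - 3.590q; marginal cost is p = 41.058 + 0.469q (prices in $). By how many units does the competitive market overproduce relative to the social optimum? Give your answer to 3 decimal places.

Market equilibrium (private): 41.058 + 0.469q = 170.226 - 3.590q → q_m = 31.8226.
Social marginal benefit = demand − MEC = 160.505 - 5.089q.
Set SMB = MC: 160.505 - 5.089q = 41.058 + 0.469q → q* = 21.4910.
Gap = |31.8226 − 21.4910| = 10.3316.

10.332 units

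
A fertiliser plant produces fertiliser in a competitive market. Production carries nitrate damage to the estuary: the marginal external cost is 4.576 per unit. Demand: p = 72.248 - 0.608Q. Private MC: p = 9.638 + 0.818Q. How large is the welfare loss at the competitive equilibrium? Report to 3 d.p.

Market equilibrium (private): 9.638 + 0.818Q = 72.248 - 0.608Q → Q_m = 43.9060.
Social marginal cost = private MC + MEC = 14.214 + 0.818Q.
Set SMC = demand: 14.214 + 0.818Q = 72.248 - 0.608Q → Q* = 40.6971.
Between Q* and Q_m the wedge SMC − demand runs linearly from 0 to MEC(Q_m), so the loss is a triangle.
DWL = ½ × 3.2089 × 4.5760 = 7.3420.

DWL = 7.342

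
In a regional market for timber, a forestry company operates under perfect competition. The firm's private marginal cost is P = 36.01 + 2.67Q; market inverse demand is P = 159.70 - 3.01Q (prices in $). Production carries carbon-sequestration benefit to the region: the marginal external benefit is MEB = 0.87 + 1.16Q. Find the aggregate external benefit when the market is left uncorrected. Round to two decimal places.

$293.99

Market equilibrium (private): 36.01 + 2.67Q = 159.70 - 3.01Q → Q_m = 21.7764.
Total external benefit = ∫₀^{Q_m} (0.87 + 1.16Q) dQ = 0.87×21.7764 + ½×1.16×21.7764² = 293.9882.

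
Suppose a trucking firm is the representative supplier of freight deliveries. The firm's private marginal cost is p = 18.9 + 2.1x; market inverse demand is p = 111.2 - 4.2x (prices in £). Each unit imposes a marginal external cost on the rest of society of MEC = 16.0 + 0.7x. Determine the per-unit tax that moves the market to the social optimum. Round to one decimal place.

tax = £23.6 per unit

Social marginal cost = private MC + MEC = 34.9 + 2.8x.
Set SMC = demand: 34.9 + 2.8x = 111.2 - 4.2x → x* = 10.9000.
The Pigouvian tax equals MEC at x*: 16.0 + 0.7×10.9000 = 23.6300.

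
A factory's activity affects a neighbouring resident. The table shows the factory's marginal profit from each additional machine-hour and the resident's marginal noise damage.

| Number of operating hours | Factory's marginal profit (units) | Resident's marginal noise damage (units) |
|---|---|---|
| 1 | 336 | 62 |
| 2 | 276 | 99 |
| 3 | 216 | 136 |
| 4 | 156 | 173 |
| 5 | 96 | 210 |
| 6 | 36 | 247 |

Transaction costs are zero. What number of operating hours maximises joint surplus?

3

Bargaining reaches the level where marginal profit last exceeds marginal noise damage.
That holds through level 3 (216 ≥ 136) but not at 4 (156 < 173).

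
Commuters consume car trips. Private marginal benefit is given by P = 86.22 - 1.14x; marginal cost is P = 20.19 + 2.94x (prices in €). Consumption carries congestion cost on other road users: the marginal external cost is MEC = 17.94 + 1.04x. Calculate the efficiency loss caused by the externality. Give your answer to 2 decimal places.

DWL = €118.07

Market equilibrium (private): 20.19 + 2.94x = 86.22 - 1.14x → x_m = 16.1838.
Social marginal benefit = demand − MEC = 68.28 - 2.18x.
Set SMB = MC: 68.28 - 2.18x = 20.19 + 2.94x → x* = 9.3926.
The welfare-loss triangle has base |x_m − x*| and height MEC(x_m) (the vertical gap between SMB and MC is zero at x* and MEC at x_m).
DWL = ½ × 6.7912 × 34.7712 = 118.0691.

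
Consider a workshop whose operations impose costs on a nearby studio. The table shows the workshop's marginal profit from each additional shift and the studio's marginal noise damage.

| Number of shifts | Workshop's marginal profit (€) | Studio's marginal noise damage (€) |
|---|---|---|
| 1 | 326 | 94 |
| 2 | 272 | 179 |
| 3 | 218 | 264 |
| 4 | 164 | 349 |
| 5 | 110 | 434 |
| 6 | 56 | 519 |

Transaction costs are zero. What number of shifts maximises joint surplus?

Bargaining reaches the level where marginal profit last exceeds marginal noise damage.
That holds through level 2 (272 ≥ 179) but not at 3 (218 < 264).

2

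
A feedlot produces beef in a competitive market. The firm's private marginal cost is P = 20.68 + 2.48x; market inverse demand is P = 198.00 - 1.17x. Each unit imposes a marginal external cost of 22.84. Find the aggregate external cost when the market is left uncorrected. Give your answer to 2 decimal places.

1109.59

Market equilibrium (private): 20.68 + 2.48x = 198.00 - 1.17x → x_m = 48.5808.
Total external cost = MEC × x_m = 22.84 × 48.5808 = 1109.5855.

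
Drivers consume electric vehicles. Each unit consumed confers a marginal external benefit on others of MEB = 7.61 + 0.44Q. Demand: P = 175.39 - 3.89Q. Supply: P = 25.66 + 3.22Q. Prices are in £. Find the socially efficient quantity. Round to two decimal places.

Q* = 23.59

Social marginal benefit = demand + MEB = 183.00 - 3.45Q.
Set SMB = MC: 183.00 - 3.45Q = 25.66 + 3.22Q → Q* = 23.5892.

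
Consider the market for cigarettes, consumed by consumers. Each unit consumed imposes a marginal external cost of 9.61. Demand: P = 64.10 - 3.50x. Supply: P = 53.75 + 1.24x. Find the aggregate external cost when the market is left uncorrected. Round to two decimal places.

20.98

Market equilibrium (private): 53.75 + 1.24x = 64.10 - 3.50x → x_m = 2.1835.
Total external cost = MEC × x_m = 9.61 × 2.1835 = 20.9834.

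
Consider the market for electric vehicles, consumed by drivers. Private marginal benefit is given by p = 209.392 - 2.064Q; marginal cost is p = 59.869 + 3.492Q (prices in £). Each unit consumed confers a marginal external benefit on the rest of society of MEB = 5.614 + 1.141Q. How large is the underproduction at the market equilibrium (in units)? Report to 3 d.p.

Market equilibrium (private): 59.869 + 3.492Q = 209.392 - 2.064Q → Q_m = 26.9120.
Social marginal benefit = demand + MEB = 215.006 - 0.923Q.
Set SMB = MC: 215.006 - 0.923Q = 59.869 + 3.492Q → Q* = 35.1386.
Gap = |26.9120 − 35.1386| = 8.2266.

8.227 units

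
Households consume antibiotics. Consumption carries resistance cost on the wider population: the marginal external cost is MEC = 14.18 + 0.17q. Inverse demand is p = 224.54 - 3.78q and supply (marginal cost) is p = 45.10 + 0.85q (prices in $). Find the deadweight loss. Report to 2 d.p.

DWL = $44.93

Market equilibrium (private): 45.10 + 0.85q = 224.54 - 3.78q → q_m = 38.7559.
Social marginal benefit = demand − MEC = 210.36 - 3.95q.
Set SMB = MC: 210.36 - 3.95q = 45.10 + 0.85q → q* = 34.4292.
The welfare-loss triangle has base |q_m − q*| and height MEC(q_m) (the vertical gap between SMB and MC is zero at q* and MEC at q_m).
DWL = ½ × 4.3267 × 20.7685 = 44.9295.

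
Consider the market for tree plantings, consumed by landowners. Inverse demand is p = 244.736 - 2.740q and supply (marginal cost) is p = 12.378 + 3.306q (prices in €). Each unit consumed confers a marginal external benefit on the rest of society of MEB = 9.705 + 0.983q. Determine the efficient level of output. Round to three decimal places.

Social marginal benefit = demand + MEB = 254.441 - 1.757q.
Set SMB = MC: 254.441 - 1.757q = 12.378 + 3.306q → q* = 47.8102.

q* = 47.810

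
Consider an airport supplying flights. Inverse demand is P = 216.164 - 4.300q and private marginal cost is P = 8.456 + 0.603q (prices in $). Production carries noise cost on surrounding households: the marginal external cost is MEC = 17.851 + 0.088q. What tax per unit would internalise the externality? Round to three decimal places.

tax = $21.199 per unit

Social marginal cost = private MC + MEC = 26.307 + 0.691q.
Set SMC = demand: 26.307 + 0.691q = 216.164 - 4.300q → q* = 38.0399.
The Pigouvian tax equals MEC at q*: 17.851 + 0.088×38.0399 = 21.1985.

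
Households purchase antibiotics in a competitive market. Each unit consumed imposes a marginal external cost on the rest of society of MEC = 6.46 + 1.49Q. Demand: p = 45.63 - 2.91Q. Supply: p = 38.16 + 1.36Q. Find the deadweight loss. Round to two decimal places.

DWL = 7.14

Market equilibrium (private): 38.16 + 1.36Q = 45.63 - 2.91Q → Q_m = 1.7494.
Social marginal benefit = demand − MEC = 39.17 - 4.40Q.
Set SMB = MC: 39.17 - 4.40Q = 38.16 + 1.36Q → Q* = 0.1753.
The loss is the area between SMB and MC from Q* to Q_m; with linear curves that's a triangle of height MEC(Q_m).
DWL = ½ × 1.5741 × 9.0666 = 7.1359.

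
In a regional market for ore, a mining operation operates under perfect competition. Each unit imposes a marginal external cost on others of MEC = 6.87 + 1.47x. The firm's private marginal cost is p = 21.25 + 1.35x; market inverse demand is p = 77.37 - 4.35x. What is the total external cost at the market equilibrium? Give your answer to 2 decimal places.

Market equilibrium (private): 21.25 + 1.35x = 77.37 - 4.35x → x_m = 9.8456.
Total external cost = ∫₀^{x_m} (6.87 + 1.47x) dx = 6.87×9.8456 + ½×1.47×9.8456² = 138.8871.

138.89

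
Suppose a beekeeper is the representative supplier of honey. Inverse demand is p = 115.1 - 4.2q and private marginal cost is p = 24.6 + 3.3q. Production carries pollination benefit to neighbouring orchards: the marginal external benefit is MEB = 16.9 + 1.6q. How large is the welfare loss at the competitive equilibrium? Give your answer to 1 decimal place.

Market equilibrium (private): 24.6 + 3.3q = 115.1 - 4.2q → q_m = 12.0667.
Social marginal cost = private MC − MEB = 7.7 + 1.7q.
Set SMC = demand: 7.7 + 1.7q = 115.1 - 4.2q → q* = 18.2034.
Between q* and q_m the wedge demand − SMC runs linearly from 0 to MEB(q_m), so the loss is a triangle.
DWL = ½ × 6.1367 × 36.2067 = 111.0948.

DWL = 111.1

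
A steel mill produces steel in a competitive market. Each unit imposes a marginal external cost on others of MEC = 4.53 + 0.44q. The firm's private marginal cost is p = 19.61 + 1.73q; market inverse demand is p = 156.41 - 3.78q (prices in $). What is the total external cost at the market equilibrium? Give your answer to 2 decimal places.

$248.08

Market equilibrium (private): 19.61 + 1.73q = 156.41 - 3.78q → q_m = 24.8276.
Total external cost = ∫₀^{q_m} (4.53 + 0.44q) dq = 4.53×24.8276 + ½×0.44×24.8276² = 248.0792.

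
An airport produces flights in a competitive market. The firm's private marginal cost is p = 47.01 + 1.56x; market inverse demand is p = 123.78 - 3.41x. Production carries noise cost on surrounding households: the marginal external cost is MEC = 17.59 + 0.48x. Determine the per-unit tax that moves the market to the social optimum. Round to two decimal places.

Social marginal cost = private MC + MEC = 64.60 + 2.04x.
Set SMC = demand: 64.60 + 2.04x = 123.78 - 3.41x → x* = 10.8587.
The Pigouvian tax equals MEC at x*: 17.59 + 0.48×10.8587 = 22.8022.

tax = 22.80 per unit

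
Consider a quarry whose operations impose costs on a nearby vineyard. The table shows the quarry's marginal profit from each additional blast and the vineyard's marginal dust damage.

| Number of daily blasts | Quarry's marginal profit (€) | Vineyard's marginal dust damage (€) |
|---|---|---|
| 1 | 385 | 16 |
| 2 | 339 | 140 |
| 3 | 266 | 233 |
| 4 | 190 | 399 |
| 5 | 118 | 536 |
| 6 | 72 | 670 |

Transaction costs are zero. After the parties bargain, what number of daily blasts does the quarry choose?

3

Bargaining reaches the level where marginal profit last exceeds marginal dust damage.
That holds through level 3 (266 ≥ 233) but not at 4 (190 < 399).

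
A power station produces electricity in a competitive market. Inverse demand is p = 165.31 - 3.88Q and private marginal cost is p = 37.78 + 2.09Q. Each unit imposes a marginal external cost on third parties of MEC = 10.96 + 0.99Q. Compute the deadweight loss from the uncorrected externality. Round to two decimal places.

Market equilibrium (private): 37.78 + 2.09Q = 165.31 - 3.88Q → Q_m = 21.3618.
Social marginal cost = private MC + MEC = 48.74 + 3.08Q.
Set SMC = demand: 48.74 + 3.08Q = 165.31 - 3.88Q → Q* = 16.7486.
The welfare-loss triangle has base |Q_m − Q*| and height MEC(Q_m) (the vertical gap between SMC and demand is zero at Q* and MEC at Q_m).
DWL = ½ × 4.6132 × 32.1082 = 74.0608.

DWL = 74.06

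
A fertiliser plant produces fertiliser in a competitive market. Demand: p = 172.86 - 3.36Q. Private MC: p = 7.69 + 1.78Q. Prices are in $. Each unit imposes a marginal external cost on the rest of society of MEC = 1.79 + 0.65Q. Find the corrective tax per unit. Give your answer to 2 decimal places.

Social marginal cost = private MC + MEC = 9.48 + 2.43Q.
Set SMC = demand: 9.48 + 2.43Q = 172.86 - 3.36Q → Q* = 28.2176.
The Pigouvian tax equals MEC at Q*: 1.79 + 0.65×28.2176 = 20.1314.

tax = $20.13 per unit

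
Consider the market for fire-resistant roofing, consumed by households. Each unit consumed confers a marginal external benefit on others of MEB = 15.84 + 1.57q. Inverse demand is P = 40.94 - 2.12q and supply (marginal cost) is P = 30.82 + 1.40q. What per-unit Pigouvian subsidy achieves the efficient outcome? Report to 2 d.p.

subsidy = 36.74 per unit

Social marginal benefit = demand + MEB = 56.78 - 0.55q.
Set SMB = MC: 56.78 - 0.55q = 30.82 + 1.40q → q* = 13.3128.
The Pigouvian subsidy equals MEB at q*: 15.84 + 1.57×13.3128 = 36.7411.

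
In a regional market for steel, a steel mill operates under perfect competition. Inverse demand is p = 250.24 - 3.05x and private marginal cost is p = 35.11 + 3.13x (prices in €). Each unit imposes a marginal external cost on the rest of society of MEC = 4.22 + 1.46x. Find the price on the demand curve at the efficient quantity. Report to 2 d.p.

P = €166.04

Social marginal cost = private MC + MEC = 39.33 + 4.59x.
Set SMC = demand: 39.33 + 4.59x = 250.24 - 3.05x → x* = 27.6060.
Consumer price on the demand curve at x*: 250.24 − 3.05×27.6060 = 166.0417.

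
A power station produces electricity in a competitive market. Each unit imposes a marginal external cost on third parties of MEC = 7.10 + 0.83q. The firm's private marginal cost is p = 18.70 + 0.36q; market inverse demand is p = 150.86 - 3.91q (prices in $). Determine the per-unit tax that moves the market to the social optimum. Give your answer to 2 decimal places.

Social marginal cost = private MC + MEC = 25.80 + 1.19q.
Set SMC = demand: 25.80 + 1.19q = 150.86 - 3.91q → q* = 24.5216.
The Pigouvian tax equals MEC at q*: 7.10 + 0.83×24.5216 = 27.4529.

tax = $27.45 per unit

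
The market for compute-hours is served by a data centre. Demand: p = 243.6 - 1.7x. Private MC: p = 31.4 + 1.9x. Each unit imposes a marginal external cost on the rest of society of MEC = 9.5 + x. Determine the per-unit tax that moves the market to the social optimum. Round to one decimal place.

Social marginal cost = private MC + MEC = 40.9 + 2.9x.
Set SMC = demand: 40.9 + 2.9x = 243.6 - 1.7x → x* = 44.0652.
The Pigouvian tax equals MEC at x*: 9.5 + 1.0×44.0652 = 53.5652.

tax = 53.6 per unit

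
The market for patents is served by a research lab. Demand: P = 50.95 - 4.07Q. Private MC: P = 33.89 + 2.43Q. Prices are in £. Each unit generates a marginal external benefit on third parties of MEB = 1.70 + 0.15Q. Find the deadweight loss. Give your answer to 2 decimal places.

DWL = £0.35

Market equilibrium (private): 33.89 + 2.43Q = 50.95 - 4.07Q → Q_m = 2.6246.
Social marginal cost = private MC − MEB = 32.19 + 2.28Q.
Set SMC = demand: 32.19 + 2.28Q = 50.95 - 4.07Q → Q* = 2.9543.
The welfare-loss triangle has base |Q_m − Q*| and height MEB(Q_m) (the vertical gap between SMC and demand is zero at Q* and MEB at Q_m).
DWL = ½ × 0.3297 × 2.0937 = 0.3451.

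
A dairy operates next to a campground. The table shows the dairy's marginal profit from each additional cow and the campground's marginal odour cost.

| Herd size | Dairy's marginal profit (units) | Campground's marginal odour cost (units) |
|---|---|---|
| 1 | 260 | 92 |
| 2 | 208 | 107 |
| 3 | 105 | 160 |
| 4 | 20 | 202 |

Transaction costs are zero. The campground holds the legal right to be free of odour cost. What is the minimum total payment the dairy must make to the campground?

Efficient level: marginal profit ≥ marginal odour cost through level 2, so k* = 2.
With the campground holding the right, the dairy must at least compensate total damage at k*: 92 + 107 = 199.

199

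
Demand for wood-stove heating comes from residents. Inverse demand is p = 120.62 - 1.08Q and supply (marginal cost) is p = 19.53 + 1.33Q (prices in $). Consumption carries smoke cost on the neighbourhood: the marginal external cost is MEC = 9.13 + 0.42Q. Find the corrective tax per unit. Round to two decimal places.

Social marginal benefit = demand − MEC = 111.49 - 1.50Q.
Set SMB = MC: 111.49 - 1.50Q = 19.53 + 1.33Q → Q* = 32.4947.
The Pigouvian tax equals MEC at Q*: 9.13 + 0.42×32.4947 = 22.7778.

tax = $22.78 per unit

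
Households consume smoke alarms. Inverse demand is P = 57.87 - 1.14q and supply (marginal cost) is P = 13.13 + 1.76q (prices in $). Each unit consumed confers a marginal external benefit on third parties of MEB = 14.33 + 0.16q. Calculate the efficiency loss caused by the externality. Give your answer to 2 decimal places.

DWL = $51.49

Market equilibrium (private): 13.13 + 1.76q = 57.87 - 1.14q → q_m = 15.4276.
Social marginal benefit = demand + MEB = 72.20 - 0.98q.
Set SMB = MC: 72.20 - 0.98q = 13.13 + 1.76q → q* = 21.5584.
Between q* and q_m the wedge SMB − MC runs linearly from 0 to MEB(q_m), so the loss is a triangle.
DWL = ½ × 6.1308 × 16.7984 = 51.4938.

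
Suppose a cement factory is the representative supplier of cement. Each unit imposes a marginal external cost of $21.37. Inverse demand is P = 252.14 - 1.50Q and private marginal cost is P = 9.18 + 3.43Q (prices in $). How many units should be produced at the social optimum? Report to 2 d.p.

Social marginal cost = private MC + MEC = 30.55 + 3.43Q.
Set SMC = demand: 30.55 + 3.43Q = 252.14 - 1.50Q → Q* = 44.9473.

Q* = 44.95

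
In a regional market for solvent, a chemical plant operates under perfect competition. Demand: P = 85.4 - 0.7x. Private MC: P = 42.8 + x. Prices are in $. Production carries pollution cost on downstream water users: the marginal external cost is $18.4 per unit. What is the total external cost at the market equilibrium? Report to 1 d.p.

$461.1

Market equilibrium (private): 42.8 + x = 85.4 - 0.7x → x_m = 25.0588.
Total external cost = MEC × x_m = 18.4 × 25.0588 = 461.0819.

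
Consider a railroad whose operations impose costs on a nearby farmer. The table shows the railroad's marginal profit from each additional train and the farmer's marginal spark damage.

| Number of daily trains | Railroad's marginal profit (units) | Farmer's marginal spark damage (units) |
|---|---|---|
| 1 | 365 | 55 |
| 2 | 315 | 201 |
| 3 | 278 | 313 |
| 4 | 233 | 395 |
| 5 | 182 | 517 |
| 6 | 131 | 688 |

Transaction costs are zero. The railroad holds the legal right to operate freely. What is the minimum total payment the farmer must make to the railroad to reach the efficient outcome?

Left alone the railroad would choose level 6 (marginal profit stays positive).
Efficient level: k* = 2 (marginal profit ≥ marginal spark damage through 2).
The farmer must at least cover the railroad's forgone profit from cutting 6→2: 278 + 233 + 182 + 131 = 824.

824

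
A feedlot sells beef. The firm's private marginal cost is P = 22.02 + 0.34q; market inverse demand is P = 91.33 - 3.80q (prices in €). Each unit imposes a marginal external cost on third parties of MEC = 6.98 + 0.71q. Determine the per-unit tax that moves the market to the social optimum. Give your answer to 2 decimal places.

Social marginal cost = private MC + MEC = 29.00 + 1.05q.
Set SMC = demand: 29.00 + 1.05q = 91.33 - 3.80q → q* = 12.8515.
The Pigouvian tax equals MEC at q*: 6.98 + 0.71×12.8515 = 16.1046.

tax = €16.10 per unit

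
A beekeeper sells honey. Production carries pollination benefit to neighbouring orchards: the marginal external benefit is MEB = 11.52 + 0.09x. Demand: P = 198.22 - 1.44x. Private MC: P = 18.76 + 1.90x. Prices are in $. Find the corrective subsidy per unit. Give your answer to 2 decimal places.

Social marginal cost = private MC − MEB = 7.24 + 1.81x.
Set SMC = demand: 7.24 + 1.81x = 198.22 - 1.44x → x* = 58.7631.
The Pigouvian subsidy equals MEB at x*: 11.52 + 0.09×58.7631 = 16.8087.

subsidy = $16.81 per unit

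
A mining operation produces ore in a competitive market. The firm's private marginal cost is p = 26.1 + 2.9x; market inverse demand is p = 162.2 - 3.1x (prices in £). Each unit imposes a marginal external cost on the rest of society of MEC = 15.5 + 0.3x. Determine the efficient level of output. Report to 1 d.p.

x* = 19.1

Social marginal cost = private MC + MEC = 41.6 + 3.2x.
Set SMC = demand: 41.6 + 3.2x = 162.2 - 3.1x → x* = 19.1429.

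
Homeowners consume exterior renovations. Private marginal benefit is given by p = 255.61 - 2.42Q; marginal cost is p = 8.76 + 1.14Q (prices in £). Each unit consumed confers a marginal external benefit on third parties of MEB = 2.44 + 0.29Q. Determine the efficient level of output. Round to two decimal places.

Q* = 76.24

Social marginal benefit = demand + MEB = 258.05 - 2.13Q.
Set SMB = MC: 258.05 - 2.13Q = 8.76 + 1.14Q → Q* = 76.2355.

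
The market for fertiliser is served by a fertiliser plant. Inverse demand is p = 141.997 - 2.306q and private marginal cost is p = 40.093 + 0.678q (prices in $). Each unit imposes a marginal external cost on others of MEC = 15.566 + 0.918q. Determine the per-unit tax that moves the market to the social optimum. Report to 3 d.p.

tax = $35.878 per unit

Social marginal cost = private MC + MEC = 55.659 + 1.596q.
Set SMC = demand: 55.659 + 1.596q = 141.997 - 2.306q → q* = 22.1266.
The Pigouvian tax equals MEC at q*: 15.566 + 0.918×22.1266 = 35.8782.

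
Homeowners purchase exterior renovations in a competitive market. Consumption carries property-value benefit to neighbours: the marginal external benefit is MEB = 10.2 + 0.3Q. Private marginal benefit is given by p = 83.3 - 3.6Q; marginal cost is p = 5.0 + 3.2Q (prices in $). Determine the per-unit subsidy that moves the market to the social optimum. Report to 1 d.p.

subsidy = $14.3 per unit

Social marginal benefit = demand + MEB = 93.5 - 3.3Q.
Set SMB = MC: 93.5 - 3.3Q = 5.0 + 3.2Q → Q* = 13.6154.
The Pigouvian subsidy equals MEB at Q*: 10.2 + 0.3×13.6154 = 14.2846.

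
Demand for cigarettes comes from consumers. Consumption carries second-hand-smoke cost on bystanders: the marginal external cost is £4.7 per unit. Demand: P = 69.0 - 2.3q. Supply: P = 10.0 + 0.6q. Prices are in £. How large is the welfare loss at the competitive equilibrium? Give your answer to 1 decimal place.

DWL = £3.8

Market equilibrium (private): 10.0 + 0.6q = 69.0 - 2.3q → q_m = 20.3448.
Social marginal benefit = demand − MEC = 64.3 - 2.3q.
Set SMB = MC: 64.3 - 2.3q = 10.0 + 0.6q → q* = 18.7241.
Height of the DWL triangle at q_m is MC(q_m) − SMB(q_m) = MEC(q_m) = 4.7000.
DWL = ½ × 1.6207 × 4.7000 = 3.8086.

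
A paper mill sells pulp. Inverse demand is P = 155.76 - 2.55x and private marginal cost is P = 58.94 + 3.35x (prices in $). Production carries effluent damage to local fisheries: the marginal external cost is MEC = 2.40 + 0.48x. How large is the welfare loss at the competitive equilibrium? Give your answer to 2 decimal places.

DWL = $8.28

Market equilibrium (private): 58.94 + 3.35x = 155.76 - 2.55x → x_m = 16.4102.
Social marginal cost = private MC + MEC = 61.34 + 3.83x.
Set SMC = demand: 61.34 + 3.83x = 155.76 - 2.55x → x* = 14.7994.
The loss is the area between SMC and demand from x* to x_m; with linear curves that's a triangle of height MEC(x_m).
DWL = ½ × 1.6108 × 10.2769 = 8.2770.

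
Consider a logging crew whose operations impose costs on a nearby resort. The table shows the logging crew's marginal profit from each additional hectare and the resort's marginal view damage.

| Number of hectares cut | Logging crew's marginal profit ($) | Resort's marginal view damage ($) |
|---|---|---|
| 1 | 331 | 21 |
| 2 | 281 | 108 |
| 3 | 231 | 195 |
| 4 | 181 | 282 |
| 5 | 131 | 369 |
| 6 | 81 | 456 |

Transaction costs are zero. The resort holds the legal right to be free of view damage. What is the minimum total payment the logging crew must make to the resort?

$324

Efficient level: marginal profit ≥ marginal view damage through level 3, so k* = 3.
With the resort holding the right, the logging crew must at least compensate total damage at k*: 21 + 108 + 195 = 324.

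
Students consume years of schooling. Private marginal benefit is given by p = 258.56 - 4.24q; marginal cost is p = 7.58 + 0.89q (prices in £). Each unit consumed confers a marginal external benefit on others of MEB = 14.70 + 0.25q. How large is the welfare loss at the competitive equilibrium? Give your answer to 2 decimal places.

Market equilibrium (private): 7.58 + 0.89q = 258.56 - 4.24q → q_m = 48.9240.
Social marginal benefit = demand + MEB = 273.26 - 3.99q.
Set SMB = MC: 273.26 - 3.99q = 7.58 + 0.89q → q* = 54.4426.
The welfare-loss triangle has base |q_m − q*| and height MEB(q_m) (the vertical gap between SMB and MC is zero at q* and MEB at q_m).
DWL = ½ × 5.5186 × 26.9310 = 74.3107.

DWL = £74.31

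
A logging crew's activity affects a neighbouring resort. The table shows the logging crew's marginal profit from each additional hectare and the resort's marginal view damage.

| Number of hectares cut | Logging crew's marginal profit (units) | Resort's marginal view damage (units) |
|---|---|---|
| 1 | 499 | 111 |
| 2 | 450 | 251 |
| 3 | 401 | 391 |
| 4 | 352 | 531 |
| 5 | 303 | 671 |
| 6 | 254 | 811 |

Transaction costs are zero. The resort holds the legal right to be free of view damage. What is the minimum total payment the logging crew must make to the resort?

753

Efficient level: marginal profit ≥ marginal view damage through level 3, so k* = 3.
With the resort holding the right, the logging crew must at least compensate total damage at k*: 111 + 251 + 391 = 753.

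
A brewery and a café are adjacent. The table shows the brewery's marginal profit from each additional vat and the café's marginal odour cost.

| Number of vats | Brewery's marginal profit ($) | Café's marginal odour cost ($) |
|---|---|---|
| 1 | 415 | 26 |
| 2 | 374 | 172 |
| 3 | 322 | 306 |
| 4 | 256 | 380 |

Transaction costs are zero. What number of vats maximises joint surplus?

Bargaining reaches the level where marginal profit last exceeds marginal odour cost.
That holds through level 3 (322 ≥ 306) but not at 4 (256 < 380).

3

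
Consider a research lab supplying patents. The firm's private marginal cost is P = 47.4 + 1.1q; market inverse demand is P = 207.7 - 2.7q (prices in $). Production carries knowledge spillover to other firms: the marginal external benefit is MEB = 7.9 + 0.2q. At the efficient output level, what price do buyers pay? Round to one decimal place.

P = $81.6

Social marginal cost = private MC − MEB = 39.5 + 0.9q.
Set SMC = demand: 39.5 + 0.9q = 207.7 - 2.7q → q* = 46.7222.
Consumer price on the demand curve at q*: 207.7 − 2.7×46.7222 = 81.5501.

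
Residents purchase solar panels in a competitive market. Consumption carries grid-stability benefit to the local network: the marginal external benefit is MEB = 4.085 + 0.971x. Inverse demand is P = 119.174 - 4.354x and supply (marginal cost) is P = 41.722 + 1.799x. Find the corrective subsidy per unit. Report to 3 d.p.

subsidy = 19.363 per unit

Social marginal benefit = demand + MEB = 123.259 - 3.383x.
Set SMB = MC: 123.259 - 3.383x = 41.722 + 1.799x → x* = 15.7347.
The Pigouvian subsidy equals MEB at x*: 4.085 + 0.971×15.7347 = 19.3634.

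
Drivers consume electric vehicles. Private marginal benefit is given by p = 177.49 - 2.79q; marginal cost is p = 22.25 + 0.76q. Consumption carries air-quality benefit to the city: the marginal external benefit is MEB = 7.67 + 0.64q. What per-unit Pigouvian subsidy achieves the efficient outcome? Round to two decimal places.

subsidy = 43.50 per unit

Social marginal benefit = demand + MEB = 185.16 - 2.15q.
Set SMB = MC: 185.16 - 2.15q = 22.25 + 0.76q → q* = 55.9828.
The Pigouvian subsidy equals MEB at q*: 7.67 + 0.64×55.9828 = 43.4990.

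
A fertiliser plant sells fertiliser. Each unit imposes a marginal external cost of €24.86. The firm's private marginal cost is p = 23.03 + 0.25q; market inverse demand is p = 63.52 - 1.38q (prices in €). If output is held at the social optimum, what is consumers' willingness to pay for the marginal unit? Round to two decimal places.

Social marginal cost = private MC + MEC = 47.89 + 0.25q.
Set SMC = demand: 47.89 + 0.25q = 63.52 - 1.38q → q* = 9.5890.
Consumer price on the demand curve at q*: 63.52 − 1.38×9.5890 = 50.2872.

P = €50.29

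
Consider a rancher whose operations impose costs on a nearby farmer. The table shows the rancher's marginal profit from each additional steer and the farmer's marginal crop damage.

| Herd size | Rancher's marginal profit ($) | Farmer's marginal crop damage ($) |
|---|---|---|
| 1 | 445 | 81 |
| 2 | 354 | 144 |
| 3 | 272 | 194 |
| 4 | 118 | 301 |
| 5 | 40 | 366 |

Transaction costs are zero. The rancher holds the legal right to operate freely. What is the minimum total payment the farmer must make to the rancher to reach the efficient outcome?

$158

Left alone the rancher would choose level 5 (marginal profit stays positive).
Efficient level: k* = 3 (marginal profit ≥ marginal crop damage through 3).
The farmer must at least cover the rancher's forgone profit from cutting 5→3: 118 + 40 = 158.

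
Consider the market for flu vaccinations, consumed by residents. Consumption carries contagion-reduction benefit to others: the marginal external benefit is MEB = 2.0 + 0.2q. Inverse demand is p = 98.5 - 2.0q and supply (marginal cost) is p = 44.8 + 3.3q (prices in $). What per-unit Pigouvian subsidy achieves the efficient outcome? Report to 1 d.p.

subsidy = $4.2 per unit

Social marginal benefit = demand + MEB = 100.5 - 1.8q.
Set SMB = MC: 100.5 - 1.8q = 44.8 + 3.3q → q* = 10.9216.
The Pigouvian subsidy equals MEB at q*: 2.0 + 0.2×10.9216 = 4.1843.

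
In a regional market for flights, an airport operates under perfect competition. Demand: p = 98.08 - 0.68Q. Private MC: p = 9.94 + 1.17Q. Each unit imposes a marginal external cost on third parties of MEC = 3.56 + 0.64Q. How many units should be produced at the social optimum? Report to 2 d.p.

Social marginal cost = private MC + MEC = 13.50 + 1.81Q.
Set SMC = demand: 13.50 + 1.81Q = 98.08 - 0.68Q → Q* = 33.9679.

Q* = 33.97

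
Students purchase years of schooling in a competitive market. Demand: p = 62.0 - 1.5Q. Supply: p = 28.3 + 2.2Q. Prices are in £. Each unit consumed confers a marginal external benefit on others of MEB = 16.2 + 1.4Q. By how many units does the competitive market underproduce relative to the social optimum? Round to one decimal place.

12.6 units

Market equilibrium (private): 28.3 + 2.2Q = 62.0 - 1.5Q → Q_m = 9.1081.
Social marginal benefit = demand + MEB = 78.2 - 0.1Q.
Set SMB = MC: 78.2 - 0.1Q = 28.3 + 2.2Q → Q* = 21.6957.
Gap = |9.1081 − 21.6957| = 12.5876.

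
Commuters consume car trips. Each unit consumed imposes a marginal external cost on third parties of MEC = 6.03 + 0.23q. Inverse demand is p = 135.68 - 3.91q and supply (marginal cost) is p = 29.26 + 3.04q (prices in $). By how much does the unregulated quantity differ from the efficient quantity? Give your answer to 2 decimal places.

1.33 units

Market equilibrium (private): 29.26 + 3.04q = 135.68 - 3.91q → q_m = 15.3122.
Social marginal benefit = demand − MEC = 129.65 - 4.14q.
Set SMB = MC: 129.65 - 4.14q = 29.26 + 3.04q → q* = 13.9819.
Gap = |15.3122 − 13.9819| = 1.3303.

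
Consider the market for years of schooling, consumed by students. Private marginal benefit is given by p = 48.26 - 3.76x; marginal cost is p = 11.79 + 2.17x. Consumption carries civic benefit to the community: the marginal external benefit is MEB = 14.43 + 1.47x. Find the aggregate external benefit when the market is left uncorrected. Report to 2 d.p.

Market equilibrium (private): 11.79 + 2.17x = 48.26 - 3.76x → x_m = 6.1501.
Total external benefit = ∫₀^{x_m} (14.43 + 1.47x) dx = 14.43×6.1501 + ½×1.47×6.1501² = 116.5464.

116.55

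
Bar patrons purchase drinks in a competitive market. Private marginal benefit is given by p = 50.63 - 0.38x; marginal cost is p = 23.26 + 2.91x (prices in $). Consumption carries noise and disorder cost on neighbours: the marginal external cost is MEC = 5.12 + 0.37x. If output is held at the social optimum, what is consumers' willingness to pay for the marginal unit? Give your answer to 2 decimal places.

Social marginal benefit = demand − MEC = 45.51 - 0.75x.
Set SMB = MC: 45.51 - 0.75x = 23.26 + 2.91x → x* = 6.0792.
Consumer price on the demand curve at x*: 50.63 − 0.38×6.0792 = 48.3199.

P = $48.32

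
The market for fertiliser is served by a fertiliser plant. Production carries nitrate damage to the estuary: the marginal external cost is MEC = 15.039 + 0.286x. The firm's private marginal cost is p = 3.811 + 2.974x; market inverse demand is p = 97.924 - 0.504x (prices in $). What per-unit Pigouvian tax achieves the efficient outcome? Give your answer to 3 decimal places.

tax = $21.047 per unit

Social marginal cost = private MC + MEC = 18.850 + 3.260x.
Set SMC = demand: 18.850 + 3.260x = 97.924 - 0.504x → x* = 21.0080.
The Pigouvian tax equals MEC at x*: 15.039 + 0.286×21.0080 = 21.0473.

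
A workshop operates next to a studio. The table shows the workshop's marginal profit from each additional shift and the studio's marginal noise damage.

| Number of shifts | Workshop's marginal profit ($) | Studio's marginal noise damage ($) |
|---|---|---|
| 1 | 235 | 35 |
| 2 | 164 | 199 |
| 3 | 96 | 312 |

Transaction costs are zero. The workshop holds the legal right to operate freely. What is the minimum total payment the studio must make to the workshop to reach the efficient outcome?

$260

Left alone the workshop would choose level 3 (marginal profit stays positive).
Efficient level: k* = 1 (marginal profit ≥ marginal noise damage through 1).
The studio must at least cover the workshop's forgone profit from cutting 3→1: 164 + 96 = 260.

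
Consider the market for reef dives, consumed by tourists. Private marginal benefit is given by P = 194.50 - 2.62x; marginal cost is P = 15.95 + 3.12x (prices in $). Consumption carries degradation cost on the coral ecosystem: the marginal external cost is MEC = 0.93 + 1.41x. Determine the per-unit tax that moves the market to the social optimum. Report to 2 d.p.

tax = $35.96 per unit

Social marginal benefit = demand − MEC = 193.57 - 4.03x.
Set SMB = MC: 193.57 - 4.03x = 15.95 + 3.12x → x* = 24.8420.
The Pigouvian tax equals MEC at x*: 0.93 + 1.41×24.8420 = 35.9572.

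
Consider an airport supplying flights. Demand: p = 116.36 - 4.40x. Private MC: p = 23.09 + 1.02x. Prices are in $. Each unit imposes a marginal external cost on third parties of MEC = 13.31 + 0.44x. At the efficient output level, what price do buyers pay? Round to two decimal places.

Social marginal cost = private MC + MEC = 36.40 + 1.46x.
Set SMC = demand: 36.40 + 1.46x = 116.36 - 4.40x → x* = 13.6451.
Consumer price on the demand curve at x*: 116.36 − 4.40×13.6451 = 56.3216.

P = $56.32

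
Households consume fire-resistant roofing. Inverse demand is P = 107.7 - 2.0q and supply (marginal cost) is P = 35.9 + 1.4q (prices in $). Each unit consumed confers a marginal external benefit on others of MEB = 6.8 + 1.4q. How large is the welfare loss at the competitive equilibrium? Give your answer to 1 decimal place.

Market equilibrium (private): 35.9 + 1.4q = 107.7 - 2.0q → q_m = 21.1176.
Social marginal benefit = demand + MEB = 114.5 - 0.6q.
Set SMB = MC: 114.5 - 0.6q = 35.9 + 1.4q → q* = 39.3000.
The loss is the area between SMB and MC from q* to q_m; with linear curves that's a triangle of height MEB(q_m).
DWL = ½ × 18.1824 × 36.3647 = 330.5988.

DWL = $330.6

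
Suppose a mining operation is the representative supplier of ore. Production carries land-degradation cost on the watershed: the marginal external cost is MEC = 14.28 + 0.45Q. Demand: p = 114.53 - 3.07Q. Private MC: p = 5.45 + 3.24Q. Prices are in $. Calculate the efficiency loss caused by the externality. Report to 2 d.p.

Market equilibrium (private): 5.45 + 3.24Q = 114.53 - 3.07Q → Q_m = 17.2868.
Social marginal cost = private MC + MEC = 19.73 + 3.69Q.
Set SMC = demand: 19.73 + 3.69Q = 114.53 - 3.07Q → Q* = 14.0237.
Between Q* and Q_m the wedge SMC − demand runs linearly from 0 to MEC(Q_m), so the loss is a triangle.
DWL = ½ × 3.2631 × 22.0591 = 35.9905.

DWL = $35.99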